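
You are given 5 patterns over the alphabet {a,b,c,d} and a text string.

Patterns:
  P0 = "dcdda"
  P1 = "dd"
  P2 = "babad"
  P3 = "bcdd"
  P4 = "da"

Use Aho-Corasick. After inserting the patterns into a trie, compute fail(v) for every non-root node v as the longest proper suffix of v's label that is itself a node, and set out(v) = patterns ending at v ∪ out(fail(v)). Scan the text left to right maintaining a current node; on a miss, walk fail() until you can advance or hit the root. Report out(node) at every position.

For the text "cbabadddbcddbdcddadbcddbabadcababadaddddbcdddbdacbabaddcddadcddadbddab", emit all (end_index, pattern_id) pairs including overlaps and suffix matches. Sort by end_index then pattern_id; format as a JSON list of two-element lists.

Construct AC machine:
Trie nodes:
  0='ε' goto b→7 d→1
  1='d' goto a→15 c→2 d→6
  2='dc' goto d→3
  3='dcd' goto d→4
  4='dcdd' goto a→5
  5='dcdda' goto ·  ←P0
  6='dd' goto ·  ←P1
  7='b' goto a→8 c→12
  8='ba' goto b→9
  9='bab' goto a→10
  10='baba' goto d→11
  11='babad' goto ·  ←P2
  12='bc' goto d→13
  13='bcd' goto d→14
  14='bcdd' goto ·  ←P3
  15='da' goto ·  ←P4

Failure links (BFS by depth):
  fail(1) 'd': from fail(0)=0 chase 'd': 0 ⇒ 0;  out=∅∪out(0)=∅
  fail(7) 'b': from fail(0)=0 chase 'b': 0 ⇒ 0;  out=∅∪out(0)=∅
  fail(2) 'dc': from fail(1)=0 chase 'c': 0 ⇒ 0;  out=∅∪out(0)=∅
  fail(6) 'dd': from fail(1)=0 chase 'd': 0 ⇒ 1;  out={1}∪out(1)={1}
  fail(8) 'ba': from fail(7)=0 chase 'a': 0 ⇒ 0;  out=∅∪out(0)=∅
  fail(12) 'bc': from fail(7)=0 chase 'c': 0 ⇒ 0;  out=∅∪out(0)=∅
  fail(15) 'da': from fail(1)=0 chase 'a': 0 ⇒ 0;  out={4}∪out(0)={4}
  fail(3) 'dcd': from fail(2)=0 chase 'd': 0 ⇒ 1;  out=∅∪out(1)=∅
  fail(9) 'bab': from fail(8)=0 chase 'b': 0 ⇒ 7;  out=∅∪out(7)=∅
  fail(13) 'bcd': from fail(12)=0 chase 'd': 0 ⇒ 1;  out=∅∪out(1)=∅
  fail(4) 'dcdd': from fail(3)=1 chase 'd': 1 ⇒ 6;  out=∅∪out(6)={1}
  fail(10) 'baba': from fail(9)=7 chase 'a': 7 ⇒ 8;  out=∅∪out(8)=∅
  fail(14) 'bcdd': from fail(13)=1 chase 'd': 1 ⇒ 6;  out={3}∪out(6)={1,3}
  fail(5) 'dcdda': from fail(4)=6 chase 'a': 6→1 ⇒ 15;  out={0}∪out(15)={0,4}
  fail(11) 'babad': from fail(10)=8 chase 'd': 8→0 ⇒ 1;  out={2}∪out(1)={2}

Run:
i=0 'c': node 0→0
i=1 'b': node 0→7
i=2 'a': node 7→8
i=3 'b': node 8→9
i=4 'a': node 9→10
i=5 'd': node 10→11  ** P2@[1:5]
i=6 'd': node 11→6 (via fail)  ** P1@[5:6]
i=7 'd': node 6→6 (via fail)  ** P1@[6:7]
i=8 'b': node 6→7 (via fail)
i=9 'c': node 7→12
i=10 'd': node 12→13
i=11 'd': node 13→14  ** P1@[10:11],P3@[8:11]
i=12 'b': node 14→7 (via fail)
i=13 'd': node 7→1 (via fail)
i=14 'c': node 1→2
i=15 'd': node 2→3
i=16 'd': node 3→4  ** P1@[15:16]
i=17 'a': node 4→5  ** P0@[13:17],P4@[16:17]
i=18 'd': node 5→1 (via fail)
i=19 'b': node 1→7 (via fail)
i=20 'c': node 7→12
i=21 'd': node 12→13
i=22 'd': node 13→14  ** P1@[21:22],P3@[19:22]
i=23 'b': node 14→7 (via fail)
i=24 'a': node 7→8
i=25 'b': node 8→9
i=26 'a': node 9→10
i=27 'd': node 10→11  ** P2@[23:27]
i=28 'c': node 11→2 (via fail)
i=29 'a': node 2→0 (via fail)
i=30 'b': node 0→7
i=31 'a': node 7→8
i=32 'b': node 8→9
i=33 'a': node 9→10
i=34 'd': node 10→11  ** P2@[30:34]
i=35 'a': node 11→15 (via fail)  ** P4@[34:35]
i=36 'd': node 15→1 (via fail)
i=37 'd': node 1→6  ** P1@[36:37]
i=38 'd': node 6→6 (via fail)  ** P1@[37:38]
i=39 'd': node 6→6 (via fail)  ** P1@[38:39]
i=40 'b': node 6→7 (via fail)
i=41 'c': node 7→12
i=42 'd': node 12→13
i=43 'd': node 13→14  ** P1@[42:43],P3@[40:43]
i=44 'd': node 14→6 (via fail)  ** P1@[43:44]
i=45 'b': node 6→7 (via fail)
i=46 'd': node 7→1 (via fail)
i=47 'a': node 1→15  ** P4@[46:47]
i=48 'c': node 15→0 (via fail)
i=49 'b': node 0→7
i=50 'a': node 7→8
i=51 'b': node 8→9
i=52 'a': node 9→10
i=53 'd': node 10→11  ** P2@[49:53]
i=54 'd': node 11→6 (via fail)  ** P1@[53:54]
i=55 'c': node 6→2 (via fail)
i=56 'd': node 2→3
i=57 'd': node 3→4  ** P1@[56:57]
i=58 'a': node 4→5  ** P0@[54:58],P4@[57:58]
i=59 'd': node 5→1 (via fail)
i=60 'c': node 1→2
i=61 'd': node 2→3
i=62 'd': node 3→4  ** P1@[61:62]
i=63 'a': node 4→5  ** P0@[59:63],P4@[62:63]
i=64 'd': node 5→1 (via fail)
i=65 'b': node 1→7 (via fail)
i=66 'd': node 7→1 (via fail)
i=67 'd': node 1→6  ** P1@[66:67]
i=68 'a': node 6→15 (via fail)  ** P4@[67:68]
i=69 'b': node 15→7 (via fail)

Result: [[5,2],[6,1],[7,1],[11,1],[11,3],[16,1],[17,0],[17,4],[22,1],[22,3],[27,2],[34,2],[35,4],[37,1],[38,1],[39,1],[43,1],[43,3],[44,1],[47,4],[53,2],[54,1],[57,1],[58,0],[58,4],[62,1],[63,0],[63,4],[67,1],[68,4]]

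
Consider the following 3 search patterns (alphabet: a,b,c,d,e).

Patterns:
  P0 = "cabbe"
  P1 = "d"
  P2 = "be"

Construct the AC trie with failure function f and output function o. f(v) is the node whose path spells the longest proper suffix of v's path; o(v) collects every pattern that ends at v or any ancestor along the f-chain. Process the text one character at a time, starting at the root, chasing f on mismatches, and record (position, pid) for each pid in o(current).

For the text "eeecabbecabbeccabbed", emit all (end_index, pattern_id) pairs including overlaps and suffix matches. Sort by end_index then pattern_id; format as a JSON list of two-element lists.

Construct AC machine:
Trie (insert patterns):
  n0 'ε': b→7 c→1 d→6
  n1 'c': a→2
  n2 'ca': b→3
  n3 'cab': b→4
  n4 'cabb': e→5
  n5 'cabbe': ·  [P0 ends]
  n6 'd': ·  [P1 ends]
  n7 'b': e→8
  n8 'be': ·  [P2 ends]

BFS fail/out derivation:
  n1('c'): parent n0 fail=0; on 'c' 0 → fail=0;  out ∅∪∅=∅
  n6('d'): parent n0 fail=0; on 'd' 0 → fail=0;  out {1}∪∅={1}
  n7('b'): parent n0 fail=0; on 'b' 0 → fail=0;  out ∅∪∅=∅
  n2('ca'): parent n1 fail=0; on 'a' 0 → fail=0;  out ∅∪∅=∅
  n8('be'): parent n7 fail=0; on 'e' 0 → fail=0;  out {2}∪∅={2}
  n3('cab'): parent n2 fail=0; on 'b' 0 → fail=7;  out ∅∪∅=∅
  n4('cabb'): parent n3 fail=7; on 'b' 7→0 → fail=7;  out ∅∪∅=∅
  n5('cabbe'): parent n4 fail=7; on 'e' 7 → fail=8;  out {0}∪{2}={0,2}

Run:
pos 0 'e': at 0
pos 1 'e': at 0
pos 2 'e': at 0
pos 3 'c': at 1
pos 4 'a': at 2
pos 5 'b': at 3
pos 6 'b': at 4
pos 7 'e': at 5  emit P0@[3:7],P2@[6:7]
pos 8 'c': at 1 ·f
pos 9 'a': at 2
pos 10 'b': at 3
pos 11 'b': at 4
pos 12 'e': at 5  emit P0@[8:12],P2@[11:12]
pos 13 'c': at 1 ·f
pos 14 'c': at 1 ·f
pos 15 'a': at 2
pos 16 'b': at 3
pos 17 'b': at 4
pos 18 'e': at 5  emit P0@[14:18],P2@[17:18]
pos 19 'd': at 6 ·f  emit P1@[19:19]

All matches (sorted): [[7,0],[7,2],[12,0],[12,2],[18,0],[18,2],[19,1]]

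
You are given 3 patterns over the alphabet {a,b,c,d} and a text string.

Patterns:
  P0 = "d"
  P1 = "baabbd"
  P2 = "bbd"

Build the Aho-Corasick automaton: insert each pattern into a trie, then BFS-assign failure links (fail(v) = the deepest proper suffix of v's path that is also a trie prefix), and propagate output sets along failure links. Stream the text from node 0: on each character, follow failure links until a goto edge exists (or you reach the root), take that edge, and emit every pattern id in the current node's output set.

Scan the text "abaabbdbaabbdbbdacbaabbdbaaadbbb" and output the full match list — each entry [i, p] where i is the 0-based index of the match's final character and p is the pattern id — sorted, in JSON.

Construct AC machine:
Trie nodes:
  n0 'ε': b→2 d→1
  n1 'd': ·  ←P0
  n2 'b': a→3 b→8
  n3 'ba': a→4
  n4 'baa': b→5
  n5 'baab': b→6
  n6 'baabb': d→7
  n7 'baabbd': ·  ←P1
  n8 'bb': d→9
  n9 'bbd': ·  ←P2

BFS fail/out derivation:
  n1('d'): parent n0 fail=0; on 'd' 0 → fail=0;  out {0}∪∅={0}
  n2('b'): parent n0 fail=0; on 'b' 0 → fail=0;  out ∅∪∅=∅
  n3('ba'): parent n2 fail=0; on 'a' 0 → fail=0;  out ∅∪∅=∅
  n8('bb'): parent n2 fail=0; on 'b' 0 → fail=2;  out ∅∪∅=∅
  n4('baa'): parent n3 fail=0; on 'a' 0 → fail=0;  out ∅∪∅=∅
  n9('bbd'): parent n8 fail=2; on 'd' 2→0 → fail=1;  out {2}∪{0}={0,2}
  n5('baab'): parent n4 fail=0; on 'b' 0 → fail=2;  out ∅∪∅=∅
  n6('baabb'): parent n5 fail=2; on 'b' 2 → fail=8;  out ∅∪∅=∅
  n7('baabbd'): parent n6 fail=8; on 'd' 8 → fail=9;  out {1}∪{0,2}={0,1,2}

Run:
[0] read 'a'  n0⇒n0
[1] read 'b'  n0⇒n2
[2] read 'a'  n2⇒n3
[3] read 'a'  n3⇒n4
[4] read 'b'  n4⇒n5
[5] read 'b'  n5⇒n6
[6] read 'd'  n6⇒n7  emit P0@[6:6],P1@[1:6],P2@[4:6]
[7] read 'b'  n7⇒n2 (via fail)
[8] read 'a'  n2⇒n3
[9] read 'a'  n3⇒n4
[10] read 'b'  n4⇒n5
[11] read 'b'  n5⇒n6
[12] read 'd'  n6⇒n7  emit P0@[12:12],P1@[7:12],P2@[10:12]
[13] read 'b'  n7⇒n2 (via fail)
[14] read 'b'  n2⇒n8
[15] read 'd'  n8⇒n9  emit P0@[15:15],P2@[13:15]
[16] read 'a'  n9⇒n0 (via fail)
[17] read 'c'  n0⇒n0
[18] read 'b'  n0⇒n2
[19] read 'a'  n2⇒n3
[20] read 'a'  n3⇒n4
[21] read 'b'  n4⇒n5
[22] read 'b'  n5⇒n6
[23] read 'd'  n6⇒n7  emit P0@[23:23],P1@[18:23],P2@[21:23]
[24] read 'b'  n7⇒n2 (via fail)
[25] read 'a'  n2⇒n3
[26] read 'a'  n3⇒n4
[27] read 'a'  n4⇒n0 (via fail)
[28] read 'd'  n0⇒n1  emit P0@[28:28]
[29] read 'b'  n1⇒n2 (via fail)
[30] read 'b'  n2⇒n8
[31] read 'b'  n8⇒n8 (via fail)

All matches (sorted): [[6,0],[6,1],[6,2],[12,0],[12,1],[12,2],[15,0],[15,2],[23,0],[23,1],[23,2],[28,0]]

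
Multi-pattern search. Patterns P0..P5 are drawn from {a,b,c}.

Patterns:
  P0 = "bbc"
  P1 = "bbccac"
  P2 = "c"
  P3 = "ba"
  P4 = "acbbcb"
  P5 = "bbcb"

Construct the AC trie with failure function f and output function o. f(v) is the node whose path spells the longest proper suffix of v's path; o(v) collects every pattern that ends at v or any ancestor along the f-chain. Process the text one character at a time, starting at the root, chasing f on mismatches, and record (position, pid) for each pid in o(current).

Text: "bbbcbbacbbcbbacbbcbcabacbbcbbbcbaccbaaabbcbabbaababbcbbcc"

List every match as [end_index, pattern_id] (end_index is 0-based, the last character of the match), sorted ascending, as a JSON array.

Construct AC machine:
Trie nodes:
  n0 'ε': a→9 b→1 c→7
  n1 'b': a→8 b→2
  n2 'bb': c→3
  n3 'bbc': b→15 c→4  [P0 ends]
  n4 'bbcc': a→5
  n5 'bbcca': c→6
  n6 'bbccac': ·  [P1 ends]
  n7 'c': ·  [P2 ends]
  n8 'ba': ·  [P3 ends]
  n9 'a': c→10
  n10 'ac': b→11
  n11 'acb': b→12
  n12 'acbb': c→13
  n13 'acbbc': b→14
  n14 'acbbcb': ·  [P4 ends]
  n15 'bbcb': ·  [P5 ends]

Failure links (BFS by depth):
  fail(1) 'b': from fail(0)=0 chase 'b': 0 ⇒ 0;  out=∅∪out(0)=∅
  fail(7) 'c': from fail(0)=0 chase 'c': 0 ⇒ 0;  out={2}∪out(0)={2}
  fail(9) 'a': from fail(0)=0 chase 'a': 0 ⇒ 0;  out=∅∪out(0)=∅
  fail(2) 'bb': from fail(1)=0 chase 'b': 0 ⇒ 1;  out=∅∪out(1)=∅
  fail(8) 'ba': from fail(1)=0 chase 'a': 0 ⇒ 9;  out={3}∪out(9)={3}
  fail(10) 'ac': from fail(9)=0 chase 'c': 0 ⇒ 7;  out=∅∪out(7)={2}
  fail(3) 'bbc': from fail(2)=1 chase 'c': 1→0 ⇒ 7;  out={0}∪out(7)={0,2}
  fail(11) 'acb': from fail(10)=7 chase 'b': 7→0 ⇒ 1;  out=∅∪out(1)=∅
  fail(4) 'bbcc': from fail(3)=7 chase 'c': 7→0 ⇒ 7;  out=∅∪out(7)={2}
  fail(12) 'acbb': from fail(11)=1 chase 'b': 1 ⇒ 2;  out=∅∪out(2)=∅
  fail(15) 'bbcb': from fail(3)=7 chase 'b': 7→0 ⇒ 1;  out={5}∪out(1)={5}
  fail(5) 'bbcca': from fail(4)=7 chase 'a': 7→0 ⇒ 9;  out=∅∪out(9)=∅
  fail(13) 'acbbc': from fail(12)=2 chase 'c': 2 ⇒ 3;  out=∅∪out(3)={0,2}
  fail(6) 'bbccac': from fail(5)=9 chase 'c': 9 ⇒ 10;  out={1}∪out(10)={1,2}
  fail(14) 'acbbcb': from fail(13)=3 chase 'b': 3 ⇒ 15;  out={4}∪out(15)={4,5}

Run:
pos 0 'b': at 1
pos 1 'b': at 2
pos 2 'b': at 2 (via fail)
pos 3 'c': at 3  → match P0@[1:3],P2@[3:3]
pos 4 'b': at 15  → match P5@[1:4]
pos 5 'b': at 2 (via fail)
pos 6 'a': at 8 (via fail)  → match P3@[5:6]
pos 7 'c': at 10 (via fail)  → match P2@[7:7]
pos 8 'b': at 11
pos 9 'b': at 12
pos 10 'c': at 13  → match P0@[8:10],P2@[10:10]
pos 11 'b': at 14  → match P4@[6:11],P5@[8:11]
pos 12 'b': at 2 (via fail)
pos 13 'a': at 8 (via fail)  → match P3@[12:13]
pos 14 'c': at 10 (via fail)  → match P2@[14:14]
pos 15 'b': at 11
pos 16 'b': at 12
pos 17 'c': at 13  → match P0@[15:17],P2@[17:17]
pos 18 'b': at 14  → match P4@[13:18],P5@[15:18]
pos 19 'c': at 7 (via fail)  → match P2@[19:19]
pos 20 'a': at 9 (via fail)
pos 21 'b': at 1 (via fail)
pos 22 'a': at 8  → match P3@[21:22]
pos 23 'c': at 10 (via fail)  → match P2@[23:23]
pos 24 'b': at 11
pos 25 'b': at 12
pos 26 'c': at 13  → match P0@[24:26],P2@[26:26]
pos 27 'b': at 14  → match P4@[22:27],P5@[24:27]
pos 28 'b': at 2 (via fail)
pos 29 'b': at 2 (via fail)
pos 30 'c': at 3  → match P0@[28:30],P2@[30:30]
pos 31 'b': at 15  → match P5@[28:31]
pos 32 'a': at 8 (via fail)  → match P3@[31:32]
pos 33 'c': at 10 (via fail)  → match P2@[33:33]
pos 34 'c': at 7 (via fail)  → match P2@[34:34]
pos 35 'b': at 1 (via fail)
pos 36 'a': at 8  → match P3@[35:36]
pos 37 'a': at 9 (via fail)
pos 38 'a': at 9 (via fail)
pos 39 'b': at 1 (via fail)
pos 40 'b': at 2
pos 41 'c': at 3  → match P0@[39:41],P2@[41:41]
pos 42 'b': at 15  → match P5@[39:42]
pos 43 'a': at 8 (via fail)  → match P3@[42:43]
pos 44 'b': at 1 (via fail)
pos 45 'b': at 2
pos 46 'a': at 8 (via fail)  → match P3@[45:46]
pos 47 'a': at 9 (via fail)
pos 48 'b': at 1 (via fail)
pos 49 'a': at 8  → match P3@[48:49]
pos 50 'b': at 1 (via fail)
pos 51 'b': at 2
pos 52 'c': at 3  → match P0@[50:52],P2@[52:52]
pos 53 'b': at 15  → match P5@[50:53]
pos 54 'b': at 2 (via fail)
pos 55 'c': at 3  → match P0@[53:55],P2@[55:55]
pos 56 'c': at 4  → match P2@[56:56]

Matches: [[3,0],[3,2],[4,5],[6,3],[7,2],[10,0],[10,2],[11,4],[11,5],[13,3],[14,2],[17,0],[17,2],[18,4],[18,5],[19,2],[22,3],[23,2],[26,0],[26,2],[27,4],[27,5],[30,0],[30,2],[31,5],[32,3],[33,2],[34,2],[36,3],[41,0],[41,2],[42,5],[43,3],[46,3],[49,3],[52,0],[52,2],[53,5],[55,0],[55,2],[56,2]]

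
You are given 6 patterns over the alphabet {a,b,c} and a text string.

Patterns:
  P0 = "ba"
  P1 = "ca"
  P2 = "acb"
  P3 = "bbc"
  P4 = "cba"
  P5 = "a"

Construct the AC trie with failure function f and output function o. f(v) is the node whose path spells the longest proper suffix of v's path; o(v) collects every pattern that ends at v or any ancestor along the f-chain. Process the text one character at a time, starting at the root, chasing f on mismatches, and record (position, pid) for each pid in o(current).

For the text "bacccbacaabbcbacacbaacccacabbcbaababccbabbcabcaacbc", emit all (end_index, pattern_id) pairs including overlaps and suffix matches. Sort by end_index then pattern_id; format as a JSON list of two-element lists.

Build automaton:
Trie nodes:
  n0 'ε': a→5 b→1 c→3
  n1 'b': a→2 b→8
  n2 'ba': ·  ←P0
  n3 'c': a→4 b→10
  n4 'ca': ·  ←P1
  n5 'a': c→6  ←P5
  n6 'ac': b→7
  n7 'acb': ·  ←P2
  n8 'bb': c→9
  n9 'bbc': ·  ←P3
  n10 'cb': a→11
  n11 'cba': ·  ←P4

Failure links (BFS by depth):
  n1('b'): parent n0 fail=0; on 'b' 0 → fail=0;  out ∅∪∅=∅
  n3('c'): parent n0 fail=0; on 'c' 0 → fail=0;  out ∅∪∅=∅
  n5('a'): parent n0 fail=0; on 'a' 0 → fail=0;  out {5}∪∅={5}
  n2('ba'): parent n1 fail=0; on 'a' 0 → fail=5;  out {0}∪{5}={0,5}
  n4('ca'): parent n3 fail=0; on 'a' 0 → fail=5;  out {1}∪{5}={1,5}
  n6('ac'): parent n5 fail=0; on 'c' 0 → fail=3;  out ∅∪∅=∅
  n8('bb'): parent n1 fail=0; on 'b' 0 → fail=1;  out ∅∪∅=∅
  n10('cb'): parent n3 fail=0; on 'b' 0 → fail=1;  out ∅∪∅=∅
  n7('acb'): parent n6 fail=3; on 'b' 3 → fail=10;  out {2}∪∅={2}
  n9('bbc'): parent n8 fail=1; on 'c' 1→0 → fail=3;  out {3}∪∅={3}
  n11('cba'): parent n10 fail=1; on 'a' 1 → fail=2;  out {4}∪{0,5}={0,4,5}

Scan:
pos 0 'b': at 1
pos 1 'a': at 2  emit P0@[0:1],P5@[1:1]
pos 2 'c': at 6 ·f
pos 3 'c': at 3 ·f
pos 4 'c': at 3 ·f
pos 5 'b': at 10
pos 6 'a': at 11  emit P0@[5:6],P4@[4:6],P5@[6:6]
pos 7 'c': at 6 ·f
pos 8 'a': at 4 ·f  emit P1@[7:8],P5@[8:8]
pos 9 'a': at 5 ·f  emit P5@[9:9]
pos 10 'b': at 1 ·f
pos 11 'b': at 8
pos 12 'c': at 9  emit P3@[10:12]
pos 13 'b': at 10 ·f
pos 14 'a': at 11  emit P0@[13:14],P4@[12:14],P5@[14:14]
pos 15 'c': at 6 ·f
pos 16 'a': at 4 ·f  emit P1@[15:16],P5@[16:16]
pos 17 'c': at 6 ·f
pos 18 'b': at 7  emit P2@[16:18]
pos 19 'a': at 11 ·f  emit P0@[18:19],P4@[17:19],P5@[19:19]
pos 20 'a': at 5 ·f  emit P5@[20:20]
pos 21 'c': at 6
pos 22 'c': at 3 ·f
pos 23 'c': at 3 ·f
pos 24 'a': at 4  emit P1@[23:24],P5@[24:24]
pos 25 'c': at 6 ·f
pos 26 'a': at 4 ·f  emit P1@[25:26],P5@[26:26]
pos 27 'b': at 1 ·f
pos 28 'b': at 8
pos 29 'c': at 9  emit P3@[27:29]
pos 30 'b': at 10 ·f
pos 31 'a': at 11  emit P0@[30:31],P4@[29:31],P5@[31:31]
pos 32 'a': at 5 ·f  emit P5@[32:32]
pos 33 'b': at 1 ·f
pos 34 'a': at 2  emit P0@[33:34],P5@[34:34]
pos 35 'b': at 1 ·f
pos 36 'c': at 3 ·f
pos 37 'c': at 3 ·f
pos 38 'b': at 10
pos 39 'a': at 11  emit P0@[38:39],P4@[37:39],P5@[39:39]
pos 40 'b': at 1 ·f
pos 41 'b': at 8
pos 42 'c': at 9  emit P3@[40:42]
pos 43 'a': at 4 ·f  emit P1@[42:43],P5@[43:43]
pos 44 'b': at 1 ·f
pos 45 'c': at 3 ·f
pos 46 'a': at 4  emit P1@[45:46],P5@[46:46]
pos 47 'a': at 5 ·f  emit P5@[47:47]
pos 48 'c': at 6
pos 49 'b': at 7  emit P2@[47:49]
pos 50 'c': at 3 ·f

Matches: [[1,0],[1,5],[6,0],[6,4],[6,5],[8,1],[8,5],[9,5],[12,3],[14,0],[14,4],[14,5],[16,1],[16,5],[18,2],[19,0],[19,4],[19,5],[20,5],[24,1],[24,5],[26,1],[26,5],[29,3],[31,0],[31,4],[31,5],[32,5],[34,0],[34,5],[39,0],[39,4],[39,5],[42,3],[43,1],[43,5],[46,1],[46,5],[47,5],[49,2]]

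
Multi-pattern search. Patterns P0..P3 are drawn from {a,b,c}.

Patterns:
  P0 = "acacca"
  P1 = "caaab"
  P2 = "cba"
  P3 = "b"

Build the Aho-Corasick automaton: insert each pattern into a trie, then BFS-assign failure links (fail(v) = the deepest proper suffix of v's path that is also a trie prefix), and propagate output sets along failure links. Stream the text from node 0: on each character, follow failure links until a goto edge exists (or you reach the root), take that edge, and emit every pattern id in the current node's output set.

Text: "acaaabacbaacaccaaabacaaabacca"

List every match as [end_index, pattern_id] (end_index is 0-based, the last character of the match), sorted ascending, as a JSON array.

Construct AC machine:
Trie (insert patterns):
  n0 'ε': a→1 b→14 c→7
  n1 'a': c→2
  n2 'ac': a→3
  n3 'aca': c→4
  n4 'acac': c→5
  n5 'acacc': a→6
  n6 'acacca': ·  ←P0
  n7 'c': a→8 b→12
  n8 'ca': a→9
  n9 'caa': a→10
  n10 'caaa': b→11
  n11 'caaab': ·  ←P1
  n12 'cb': a→13
  n13 'cba': ·  ←P2
  n14 'b': ·  ←P3

Failure links (BFS by depth):
  n1('a'): parent n0 fail=0; on 'a' 0 → fail=0;  out ∅∪∅=∅
  n7('c'): parent n0 fail=0; on 'c' 0 → fail=0;  out ∅∪∅=∅
  n14('b'): parent n0 fail=0; on 'b' 0 → fail=0;  out {3}∪∅={3}
  n2('ac'): parent n1 fail=0; on 'c' 0 → fail=7;  out ∅∪∅=∅
  n8('ca'): parent n7 fail=0; on 'a' 0 → fail=1;  out ∅∪∅=∅
  n12('cb'): parent n7 fail=0; on 'b' 0 → fail=14;  out ∅∪{3}={3}
  n3('aca'): parent n2 fail=7; on 'a' 7 → fail=8;  out ∅∪∅=∅
  n9('caa'): parent n8 fail=1; on 'a' 1→0 → fail=1;  out ∅∪∅=∅
  n13('cba'): parent n12 fail=14; on 'a' 14→0 → fail=1;  out {2}∪∅={2}
  n4('acac'): parent n3 fail=8; on 'c' 8→1 → fail=2;  out ∅∪∅=∅
  n10('caaa'): parent n9 fail=1; on 'a' 1→0 → fail=1;  out ∅∪∅=∅
  n5('acacc'): parent n4 fail=2; on 'c' 2→7→0 → fail=7;  out ∅∪∅=∅
  n11('caaab'): parent n10 fail=1; on 'b' 1→0 → fail=14;  out {1}∪{3}={1,3}
  n6('acacca'): parent n5 fail=7; on 'a' 7 → fail=8;  out {0}∪∅={0}

Text stream:
pos 0 'a': at 1
pos 1 'c': at 2
pos 2 'a': at 3
pos 3 'a': at 9 (fail-walked)
pos 4 'a': at 10
pos 5 'b': at 11  emit P1@[1:5],P3@[5:5]
pos 6 'a': at 1 (fail-walked)
pos 7 'c': at 2
pos 8 'b': at 12 (fail-walked)  emit P3@[8:8]
pos 9 'a': at 13  emit P2@[7:9]
pos 10 'a': at 1 (fail-walked)
pos 11 'c': at 2
pos 12 'a': at 3
pos 13 'c': at 4
pos 14 'c': at 5
pos 15 'a': at 6  emit P0@[10:15]
pos 16 'a': at 9 (fail-walked)
pos 17 'a': at 10
pos 18 'b': at 11  emit P1@[14:18],P3@[18:18]
pos 19 'a': at 1 (fail-walked)
pos 20 'c': at 2
pos 21 'a': at 3
pos 22 'a': at 9 (fail-walked)
pos 23 'a': at 10
pos 24 'b': at 11  emit P1@[20:24],P3@[24:24]
pos 25 'a': at 1 (fail-walked)
pos 26 'c': at 2
pos 27 'c': at 7 (fail-walked)
pos 28 'a': at 8

Matches: [[5,1],[5,3],[8,3],[9,2],[15,0],[18,1],[18,3],[24,1],[24,3]]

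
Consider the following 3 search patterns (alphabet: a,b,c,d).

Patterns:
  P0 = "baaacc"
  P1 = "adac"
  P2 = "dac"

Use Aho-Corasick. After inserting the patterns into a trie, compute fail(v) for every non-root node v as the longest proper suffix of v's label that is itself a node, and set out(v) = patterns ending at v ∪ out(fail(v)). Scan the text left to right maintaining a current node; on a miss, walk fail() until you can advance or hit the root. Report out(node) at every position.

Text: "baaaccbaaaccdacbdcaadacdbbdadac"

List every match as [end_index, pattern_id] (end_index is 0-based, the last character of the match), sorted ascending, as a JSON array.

Construct AC machine:
Trie nodes:
  n0 'ε': a→7 b→1 d→11
  n1 'b': a→2
  n2 'ba': a→3
  n3 'baa': a→4
  n4 'baaa': c→5
  n5 'baaac': c→6
  n6 'baaacc': ·  [P0 ends]
  n7 'a': d→8
  n8 'ad': a→9
  n9 'ada': c→10
  n10 'adac': ·  [P1 ends]
  n11 'd': a→12
  n12 'da': c→13
  n13 'dac': ·  [P2 ends]

BFS fail/out derivation:
  fail(1) 'b': from fail(0)=0 chase 'b': 0 ⇒ 0;  out=∅∪out(0)=∅
  fail(7) 'a': from fail(0)=0 chase 'a': 0 ⇒ 0;  out=∅∪out(0)=∅
  fail(11) 'd': from fail(0)=0 chase 'd': 0 ⇒ 0;  out=∅∪out(0)=∅
  fail(2) 'ba': from fail(1)=0 chase 'a': 0 ⇒ 7;  out=∅∪out(7)=∅
  fail(8) 'ad': from fail(7)=0 chase 'd': 0 ⇒ 11;  out=∅∪out(11)=∅
  fail(12) 'da': from fail(11)=0 chase 'a': 0 ⇒ 7;  out=∅∪out(7)=∅
  fail(3) 'baa': from fail(2)=7 chase 'a': 7→0 ⇒ 7;  out=∅∪out(7)=∅
  fail(9) 'ada': from fail(8)=11 chase 'a': 11 ⇒ 12;  out=∅∪out(12)=∅
  fail(13) 'dac': from fail(12)=7 chase 'c': 7→0 ⇒ 0;  out={2}∪out(0)={2}
  fail(4) 'baaa': from fail(3)=7 chase 'a': 7→0 ⇒ 7;  out=∅∪out(7)=∅
  fail(10) 'adac': from fail(9)=12 chase 'c': 12 ⇒ 13;  out={1}∪out(13)={1,2}
  fail(5) 'baaac': from fail(4)=7 chase 'c': 7→0 ⇒ 0;  out=∅∪out(0)=∅
  fail(6) 'baaacc': from fail(5)=0 chase 'c': 0 ⇒ 0;  out={0}∪out(0)={0}

Run:
i=0 'b': node 0→1
i=1 'a': node 1→2
i=2 'a': node 2→3
i=3 'a': node 3→4
i=4 'c': node 4→5
i=5 'c': node 5→6  → match P0@[0:5]
i=6 'b': node 6→1 (via fail)
i=7 'a': node 1→2
i=8 'a': node 2→3
i=9 'a': node 3→4
i=10 'c': node 4→5
i=11 'c': node 5→6  → match P0@[6:11]
i=12 'd': node 6→11 (via fail)
i=13 'a': node 11→12
i=14 'c': node 12→13  → match P2@[12:14]
i=15 'b': node 13→1 (via fail)
i=16 'd': node 1→11 (via fail)
i=17 'c': node 11→0 (via fail)
i=18 'a': node 0→7
i=19 'a': node 7→7 (via fail)
i=20 'd': node 7→8
i=21 'a': node 8→9
i=22 'c': node 9→10  → match P1@[19:22],P2@[20:22]
i=23 'd': node 10→11 (via fail)
i=24 'b': node 11→1 (via fail)
i=25 'b': node 1→1 (via fail)
i=26 'd': node 1→11 (via fail)
i=27 'a': node 11→12
i=28 'd': node 12→8 (via fail)
i=29 'a': node 8→9
i=30 'c': node 9→10  → match P1@[27:30],P2@[28:30]

Matches: [[5,0],[11,0],[14,2],[22,1],[22,2],[30,1],[30,2]]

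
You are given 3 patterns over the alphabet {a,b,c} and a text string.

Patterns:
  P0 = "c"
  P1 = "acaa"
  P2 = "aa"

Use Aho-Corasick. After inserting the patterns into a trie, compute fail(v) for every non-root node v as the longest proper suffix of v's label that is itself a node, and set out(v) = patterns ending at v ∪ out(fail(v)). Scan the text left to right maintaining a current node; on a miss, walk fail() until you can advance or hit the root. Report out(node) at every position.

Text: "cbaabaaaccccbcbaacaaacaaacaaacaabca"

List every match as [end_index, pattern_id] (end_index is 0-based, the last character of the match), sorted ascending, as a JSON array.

Build automaton:
Trie nodes:
  n0 'ε': a→2 c→1
  n1 'c': ·  [P0 ends]
  n2 'a': a→6 c→3
  n3 'ac': a→4
  n4 'aca': a→5
  n5 'acaa': ·  [P1 ends]
  n6 'aa': ·  [P2 ends]

Failure links (BFS by depth):
  fail(1) 'c': from fail(0)=0 chase 'c': 0 ⇒ 0;  out={0}∪out(0)={0}
  fail(2) 'a': from fail(0)=0 chase 'a': 0 ⇒ 0;  out=∅∪out(0)=∅
  fail(3) 'ac': from fail(2)=0 chase 'c': 0 ⇒ 1;  out=∅∪out(1)={0}
  fail(6) 'aa': from fail(2)=0 chase 'a': 0 ⇒ 2;  out={2}∪out(2)={2}
  fail(4) 'aca': from fail(3)=1 chase 'a': 1→0 ⇒ 2;  out=∅∪out(2)=∅
  fail(5) 'acaa': from fail(4)=2 chase 'a': 2 ⇒ 6;  out={1}∪out(6)={1,2}

Text stream:
pos 0 'c': at 1  ** P0@[0:0]
pos 1 'b': at 0 (fail-walked)
pos 2 'a': at 2
pos 3 'a': at 6  ** P2@[2:3]
pos 4 'b': at 0 (fail-walked)
pos 5 'a': at 2
pos 6 'a': at 6  ** P2@[5:6]
pos 7 'a': at 6 (fail-walked)  ** P2@[6:7]
pos 8 'c': at 3 (fail-walked)  ** P0@[8:8]
pos 9 'c': at 1 (fail-walked)  ** P0@[9:9]
pos 10 'c': at 1 (fail-walked)  ** P0@[10:10]
pos 11 'c': at 1 (fail-walked)  ** P0@[11:11]
pos 12 'b': at 0 (fail-walked)
pos 13 'c': at 1  ** P0@[13:13]
pos 14 'b': at 0 (fail-walked)
pos 15 'a': at 2
pos 16 'a': at 6  ** P2@[15:16]
pos 17 'c': at 3 (fail-walked)  ** P0@[17:17]
pos 18 'a': at 4
pos 19 'a': at 5  ** P1@[16:19],P2@[18:19]
pos 20 'a': at 6 (fail-walked)  ** P2@[19:20]
pos 21 'c': at 3 (fail-walked)  ** P0@[21:21]
pos 22 'a': at 4
pos 23 'a': at 5  ** P1@[20:23],P2@[22:23]
pos 24 'a': at 6 (fail-walked)  ** P2@[23:24]
pos 25 'c': at 3 (fail-walked)  ** P0@[25:25]
pos 26 'a': at 4
pos 27 'a': at 5  ** P1@[24:27],P2@[26:27]
pos 28 'a': at 6 (fail-walked)  ** P2@[27:28]
pos 29 'c': at 3 (fail-walked)  ** P0@[29:29]
pos 30 'a': at 4
pos 31 'a': at 5  ** P1@[28:31],P2@[30:31]
pos 32 'b': at 0 (fail-walked)
pos 33 'c': at 1  ** P0@[33:33]
pos 34 'a': at 2 (fail-walked)

Result: [[0,0],[3,2],[6,2],[7,2],[8,0],[9,0],[10,0],[11,0],[13,0],[16,2],[17,0],[19,1],[19,2],[20,2],[21,0],[23,1],[23,2],[24,2],[25,0],[27,1],[27,2],[28,2],[29,0],[31,1],[31,2],[33,0]]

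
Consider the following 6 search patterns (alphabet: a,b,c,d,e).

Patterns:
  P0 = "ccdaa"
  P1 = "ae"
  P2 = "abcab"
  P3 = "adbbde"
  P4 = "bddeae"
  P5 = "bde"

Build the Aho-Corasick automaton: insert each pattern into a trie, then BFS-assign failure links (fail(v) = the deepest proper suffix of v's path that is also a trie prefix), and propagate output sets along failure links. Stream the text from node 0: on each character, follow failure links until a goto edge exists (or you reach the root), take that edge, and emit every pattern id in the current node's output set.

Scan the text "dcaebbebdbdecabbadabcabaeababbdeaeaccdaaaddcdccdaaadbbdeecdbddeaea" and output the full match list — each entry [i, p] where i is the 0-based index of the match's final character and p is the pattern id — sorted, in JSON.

Build:
Trie (insert patterns):
  n0 'ε': a→6 b→17 c→1
  n1 'c': c→2
  n2 'cc': d→3
  n3 'ccd': a→4
  n4 'ccda': a→5
  n5 'ccdaa': ·  ←P0
  n6 'a': b→8 d→12 e→7
  n7 'ae': ·  ←P1
  n8 'ab': c→9
  n9 'abc': a→10
  n10 'abca': b→11
  n11 'abcab': ·  ←P2
  n12 'ad': b→13
  n13 'adb': b→14
  n14 'adbb': d→15
  n15 'adbbd': e→16
  n16 'adbbde': ·  ←P3
  n17 'b': d→18
  n18 'bd': d→19 e→23
  n19 'bdd': e→20
  n20 'bdde': a→21
  n21 'bddea': e→22
  n22 'bddeae': ·  ←P4
  n23 'bde': ·  ←P5

BFS fail/out derivation:
  fail(1) 'c': from fail(0)=0 chase 'c': 0 ⇒ 0;  out=∅∪out(0)=∅
  fail(6) 'a': from fail(0)=0 chase 'a': 0 ⇒ 0;  out=∅∪out(0)=∅
  fail(17) 'b': from fail(0)=0 chase 'b': 0 ⇒ 0;  out=∅∪out(0)=∅
  fail(2) 'cc': from fail(1)=0 chase 'c': 0 ⇒ 1;  out=∅∪out(1)=∅
  fail(7) 'ae': from fail(6)=0 chase 'e': 0 ⇒ 0;  out={1}∪out(0)={1}
  fail(8) 'ab': from fail(6)=0 chase 'b': 0 ⇒ 17;  out=∅∪out(17)=∅
  fail(12) 'ad': from fail(6)=0 chase 'd': 0 ⇒ 0;  out=∅∪out(0)=∅
  fail(18) 'bd': from fail(17)=0 chase 'd': 0 ⇒ 0;  out=∅∪out(0)=∅
  fail(3) 'ccd': from fail(2)=1 chase 'd': 1→0 ⇒ 0;  out=∅∪out(0)=∅
  fail(9) 'abc': from fail(8)=17 chase 'c': 17→0 ⇒ 1;  out=∅∪out(1)=∅
  fail(13) 'adb': from fail(12)=0 chase 'b': 0 ⇒ 17;  out=∅∪out(17)=∅
  fail(19) 'bdd': from fail(18)=0 chase 'd': 0 ⇒ 0;  out=∅∪out(0)=∅
  fail(23) 'bde': from fail(18)=0 chase 'e': 0 ⇒ 0;  out={5}∪out(0)={5}
  fail(4) 'ccda': from fail(3)=0 chase 'a': 0 ⇒ 6;  out=∅∪out(6)=∅
  fail(10) 'abca': from fail(9)=1 chase 'a': 1→0 ⇒ 6;  out=∅∪out(6)=∅
  fail(14) 'adbb': from fail(13)=17 chase 'b': 17→0 ⇒ 17;  out=∅∪out(17)=∅
  fail(20) 'bdde': from fail(19)=0 chase 'e': 0 ⇒ 0;  out=∅∪out(0)=∅
  fail(5) 'ccdaa': from fail(4)=6 chase 'a': 6→0 ⇒ 6;  out={0}∪out(6)={0}
  fail(11) 'abcab': from fail(10)=6 chase 'b': 6 ⇒ 8;  out={2}∪out(8)={2}
  fail(15) 'adbbd': from fail(14)=17 chase 'd': 17 ⇒ 18;  out=∅∪out(18)=∅
  fail(21) 'bddea': from fail(20)=0 chase 'a': 0 ⇒ 6;  out=∅∪out(6)=∅
  fail(16) 'adbbde': from fail(15)=18 chase 'e': 18 ⇒ 23;  out={3}∪out(23)={3,5}
  fail(22) 'bddeae': from fail(21)=6 chase 'e': 6 ⇒ 7;  out={4}∪out(7)={1,4}

Run:
[0] read 'd'  n0⇒n0
[1] read 'c'  n0⇒n1
[2] read 'a'  n1⇒n6 (fail-walked)
[3] read 'e'  n6⇒n7  emit P1@[2:3]
[4] read 'b'  n7⇒n17 (fail-walked)
[5] read 'b'  n17⇒n17 (fail-walked)
[6] read 'e'  n17⇒n0 (fail-walked)
[7] read 'b'  n0⇒n17
[8] read 'd'  n17⇒n18
[9] read 'b'  n18⇒n17 (fail-walked)
[10] read 'd'  n17⇒n18
[11] read 'e'  n18⇒n23  emit P5@[9:11]
[12] read 'c'  n23⇒n1 (fail-walked)
[13] read 'a'  n1⇒n6 (fail-walked)
[14] read 'b'  n6⇒n8
[15] read 'b'  n8⇒n17 (fail-walked)
[16] read 'a'  n17⇒n6 (fail-walked)
[17] read 'd'  n6⇒n12
[18] read 'a'  n12⇒n6 (fail-walked)
[19] read 'b'  n6⇒n8
[20] read 'c'  n8⇒n9
[21] read 'a'  n9⇒n10
[22] read 'b'  n10⇒n11  emit P2@[18:22]
[23] read 'a'  n11⇒n6 (fail-walked)
[24] read 'e'  n6⇒n7  emit P1@[23:24]
[25] read 'a'  n7⇒n6 (fail-walked)
[26] read 'b'  n6⇒n8
[27] read 'a'  n8⇒n6 (fail-walked)
[28] read 'b'  n6⇒n8
[29] read 'b'  n8⇒n17 (fail-walked)
[30] read 'd'  n17⇒n18
[31] read 'e'  n18⇒n23  emit P5@[29:31]
[32] read 'a'  n23⇒n6 (fail-walked)
[33] read 'e'  n6⇒n7  emit P1@[32:33]
[34] read 'a'  n7⇒n6 (fail-walked)
[35] read 'c'  n6⇒n1 (fail-walked)
[36] read 'c'  n1⇒n2
[37] read 'd'  n2⇒n3
[38] read 'a'  n3⇒n4
[39] read 'a'  n4⇒n5  emit P0@[35:39]
[40] read 'a'  n5⇒n6 (fail-walked)
[41] read 'd'  n6⇒n12
[42] read 'd'  n12⇒n0 (fail-walked)
[43] read 'c'  n0⇒n1
[44] read 'd'  n1⇒n0 (fail-walked)
[45] read 'c'  n0⇒n1
[46] read 'c'  n1⇒n2
[47] read 'd'  n2⇒n3
[48] read 'a'  n3⇒n4
[49] read 'a'  n4⇒n5  emit P0@[45:49]
[50] read 'a'  n5⇒n6 (fail-walked)
[51] read 'd'  n6⇒n12
[52] read 'b'  n12⇒n13
[53] read 'b'  n13⇒n14
[54] read 'd'  n14⇒n15
[55] read 'e'  n15⇒n16  emit P3@[50:55],P5@[53:55]
[56] read 'e'  n16⇒n0 (fail-walked)
[57] read 'c'  n0⇒n1
[58] read 'd'  n1⇒n0 (fail-walked)
[59] read 'b'  n0⇒n17
[60] read 'd'  n17⇒n18
[61] read 'd'  n18⇒n19
[62] read 'e'  n19⇒n20
[63] read 'a'  n20⇒n21
[64] read 'e'  n21⇒n22  emit P1@[63:64],P4@[59:64]
[65] read 'a'  n22⇒n6 (fail-walked)

All matches (sorted): [[3,1],[11,5],[22,2],[24,1],[31,5],[33,1],[39,0],[49,0],[55,3],[55,5],[64,1],[64,4]]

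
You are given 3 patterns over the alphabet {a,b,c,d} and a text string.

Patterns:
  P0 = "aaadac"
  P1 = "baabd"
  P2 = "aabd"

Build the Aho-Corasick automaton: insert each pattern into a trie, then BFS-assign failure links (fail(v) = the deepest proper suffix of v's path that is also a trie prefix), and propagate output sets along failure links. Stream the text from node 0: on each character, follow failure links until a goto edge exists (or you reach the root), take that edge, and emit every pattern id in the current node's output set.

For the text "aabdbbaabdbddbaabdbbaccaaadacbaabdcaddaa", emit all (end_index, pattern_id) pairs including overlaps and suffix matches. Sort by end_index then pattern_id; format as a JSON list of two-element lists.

Build:
Trie nodes:
  n0 'ε': a→1 b→7
  n1 'a': a→2
  n2 'aa': a→3 b→12
  n3 'aaa': d→4
  n4 'aaad': a→5
  n5 'aaada': c→6
  n6 'aaadac': ·  ←P0
  n7 'b': a→8
  n8 'ba': a→9
  n9 'baa': b→10
  n10 'baab': d→11
  n11 'baabd': ·  ←P1
  n12 'aab': d→13
  n13 'aabd': ·  ←P2

Failure links (BFS by depth):
  fail(1) 'a': from fail(0)=0 chase 'a': 0 ⇒ 0;  out=∅∪out(0)=∅
  fail(7) 'b': from fail(0)=0 chase 'b': 0 ⇒ 0;  out=∅∪out(0)=∅
  fail(2) 'aa': from fail(1)=0 chase 'a': 0 ⇒ 1;  out=∅∪out(1)=∅
  fail(8) 'ba': from fail(7)=0 chase 'a': 0 ⇒ 1;  out=∅∪out(1)=∅
  fail(3) 'aaa': from fail(2)=1 chase 'a': 1 ⇒ 2;  out=∅∪out(2)=∅
  fail(9) 'baa': from fail(8)=1 chase 'a': 1 ⇒ 2;  out=∅∪out(2)=∅
  fail(12) 'aab': from fail(2)=1 chase 'b': 1→0 ⇒ 7;  out=∅∪out(7)=∅
  fail(4) 'aaad': from fail(3)=2 chase 'd': 2→1→0 ⇒ 0;  out=∅∪out(0)=∅
  fail(10) 'baab': from fail(9)=2 chase 'b': 2 ⇒ 12;  out=∅∪out(12)=∅
  fail(13) 'aabd': from fail(12)=7 chase 'd': 7→0 ⇒ 0;  out={2}∪out(0)={2}
  fail(5) 'aaada': from fail(4)=0 chase 'a': 0 ⇒ 1;  out=∅∪out(1)=∅
  fail(11) 'baabd': from fail(10)=12 chase 'd': 12 ⇒ 13;  out={1}∪out(13)={1,2}
  fail(6) 'aaadac': from fail(5)=1 chase 'c': 1→0 ⇒ 0;  out={0}∪out(0)={0}

Text stream:
i=0 'a': node 0→1
i=1 'a': node 1→2
i=2 'b': node 2→12
i=3 'd': node 12→13  → match P2@[0:3]
i=4 'b': node 13→7 ·f
i=5 'b': node 7→7 ·f
i=6 'a': node 7→8
i=7 'a': node 8→9
i=8 'b': node 9→10
i=9 'd': node 10→11  → match P1@[5:9],P2@[6:9]
i=10 'b': node 11→7 ·f
i=11 'd': node 7→0 ·f
i=12 'd': node 0→0
i=13 'b': node 0→7
i=14 'a': node 7→8
i=15 'a': node 8→9
i=16 'b': node 9→10
i=17 'd': node 10→11  → match P1@[13:17],P2@[14:17]
i=18 'b': node 11→7 ·f
i=19 'b': node 7→7 ·f
i=20 'a': node 7→8
i=21 'c': node 8→0 ·f
i=22 'c': node 0→0
i=23 'a': node 0→1
i=24 'a': node 1→2
i=25 'a': node 2→3
i=26 'd': node 3→4
i=27 'a': node 4→5
i=28 'c': node 5→6  → match P0@[23:28]
i=29 'b': node 6→7 ·f
i=30 'a': node 7→8
i=31 'a': node 8→9
i=32 'b': node 9→10
i=33 'd': node 10→11  → match P1@[29:33],P2@[30:33]
i=34 'c': node 11→0 ·f
i=35 'a': node 0→1
i=36 'd': node 1→0 ·f
i=37 'd': node 0→0
i=38 'a': node 0→1
i=39 'a': node 1→2

Result: [[3,2],[9,1],[9,2],[17,1],[17,2],[28,0],[33,1],[33,2]]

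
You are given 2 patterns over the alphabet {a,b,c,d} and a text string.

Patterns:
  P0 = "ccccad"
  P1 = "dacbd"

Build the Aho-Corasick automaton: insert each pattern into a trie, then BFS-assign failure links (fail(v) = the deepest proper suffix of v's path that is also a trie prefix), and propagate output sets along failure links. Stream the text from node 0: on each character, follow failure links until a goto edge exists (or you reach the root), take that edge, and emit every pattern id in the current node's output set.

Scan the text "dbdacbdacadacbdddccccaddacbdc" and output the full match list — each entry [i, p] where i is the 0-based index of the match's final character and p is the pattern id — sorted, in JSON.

Construct AC machine:
Trie (insert patterns):
  n0 'ε': c→1 d→7
  n1 'c': c→2
  n2 'cc': c→3
  n3 'ccc': c→4
  n4 'cccc': a→5
  n5 'cccca': d→6
  n6 'ccccad': ·  ←P0
  n7 'd': a→8
  n8 'da': c→9
  n9 'dac': b→10
  n10 'dacb': d→11
  n11 'dacbd': ·  ←P1

BFS fail/out derivation:
  n1('c'): parent n0 fail=0; on 'c' 0 → fail=0;  out ∅∪∅=∅
  n7('d'): parent n0 fail=0; on 'd' 0 → fail=0;  out ∅∪∅=∅
  n2('cc'): parent n1 fail=0; on 'c' 0 → fail=1;  out ∅∪∅=∅
  n8('da'): parent n7 fail=0; on 'a' 0 → fail=0;  out ∅∪∅=∅
  n3('ccc'): parent n2 fail=1; on 'c' 1 → fail=2;  out ∅∪∅=∅
  n9('dac'): parent n8 fail=0; on 'c' 0 → fail=1;  out ∅∪∅=∅
  n4('cccc'): parent n3 fail=2; on 'c' 2 → fail=3;  out ∅∪∅=∅
  n10('dacb'): parent n9 fail=1; on 'b' 1→0 → fail=0;  out ∅∪∅=∅
  n5('cccca'): parent n4 fail=3; on 'a' 3→2→1→0 → fail=0;  out ∅∪∅=∅
  n11('dacbd'): parent n10 fail=0; on 'd' 0 → fail=7;  out {1}∪∅={1}
  n6('ccccad'): parent n5 fail=0; on 'd' 0 → fail=7;  out {0}∪∅={0}

Run:
[0] read 'd'  n0⇒n7
[1] read 'b'  n7⇒n0 ·f
[2] read 'd'  n0⇒n7
[3] read 'a'  n7⇒n8
[4] read 'c'  n8⇒n9
[5] read 'b'  n9⇒n10
[6] read 'd'  n10⇒n11  ** P1@[2:6]
[7] read 'a'  n11⇒n8 ·f
[8] read 'c'  n8⇒n9
[9] read 'a'  n9⇒n0 ·f
[10] read 'd'  n0⇒n7
[11] read 'a'  n7⇒n8
[12] read 'c'  n8⇒n9
[13] read 'b'  n9⇒n10
[14] read 'd'  n10⇒n11  ** P1@[10:14]
[15] read 'd'  n11⇒n7 ·f
[16] read 'd'  n7⇒n7 ·f
[17] read 'c'  n7⇒n1 ·f
[18] read 'c'  n1⇒n2
[19] read 'c'  n2⇒n3
[20] read 'c'  n3⇒n4
[21] read 'a'  n4⇒n5
[22] read 'd'  n5⇒n6  ** P0@[17:22]
[23] read 'd'  n6⇒n7 ·f
[24] read 'a'  n7⇒n8
[25] read 'c'  n8⇒n9
[26] read 'b'  n9⇒n10
[27] read 'd'  n10⇒n11  ** P1@[23:27]
[28] read 'c'  n11⇒n1 ·f

Result: [[6,1],[14,1],[22,0],[27,1]]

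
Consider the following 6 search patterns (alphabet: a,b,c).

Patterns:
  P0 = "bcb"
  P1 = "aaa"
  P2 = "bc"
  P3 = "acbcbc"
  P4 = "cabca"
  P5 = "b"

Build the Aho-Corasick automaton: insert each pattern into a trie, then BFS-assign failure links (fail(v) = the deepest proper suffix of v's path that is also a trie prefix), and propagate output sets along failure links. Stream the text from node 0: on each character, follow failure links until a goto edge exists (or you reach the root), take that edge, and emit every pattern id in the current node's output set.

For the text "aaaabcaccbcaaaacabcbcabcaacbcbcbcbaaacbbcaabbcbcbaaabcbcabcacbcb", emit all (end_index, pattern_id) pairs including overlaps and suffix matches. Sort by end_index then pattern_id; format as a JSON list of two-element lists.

Construct AC machine:
Trie nodes:
  0='ε' goto a→4 b→1 c→12
  1='b' goto c→2  [P5 ends]
  2='bc' goto b→3  [P2 ends]
  3='bcb' goto ·  [P0 ends]
  4='a' goto a→5 c→7
  5='aa' goto a→6
  6='aaa' goto ·  [P1 ends]
  7='ac' goto b→8
  8='acb' goto c→9
  9='acbc' goto b→10
  10='acbcb' goto c→11
  11='acbcbc' goto ·  [P3 ends]
  12='c' goto a→13
  13='ca' goto b→14
  14='cab' goto c→15
  15='cabc' goto a→16
  16='cabca' goto ·  [P4 ends]

Failure links (BFS by depth):
  fail(1) 'b': from fail(0)=0 chase 'b': 0 ⇒ 0;  out={5}∪out(0)={5}
  fail(4) 'a': from fail(0)=0 chase 'a': 0 ⇒ 0;  out=∅∪out(0)=∅
  fail(12) 'c': from fail(0)=0 chase 'c': 0 ⇒ 0;  out=∅∪out(0)=∅
  fail(2) 'bc': from fail(1)=0 chase 'c': 0 ⇒ 12;  out={2}∪out(12)={2}
  fail(5) 'aa': from fail(4)=0 chase 'a': 0 ⇒ 4;  out=∅∪out(4)=∅
  fail(7) 'ac': from fail(4)=0 chase 'c': 0 ⇒ 12;  out=∅∪out(12)=∅
  fail(13) 'ca': from fail(12)=0 chase 'a': 0 ⇒ 4;  out=∅∪out(4)=∅
  fail(3) 'bcb': from fail(2)=12 chase 'b': 12→0 ⇒ 1;  out={0}∪out(1)={0,5}
  fail(6) 'aaa': from fail(5)=4 chase 'a': 4 ⇒ 5;  out={1}∪out(5)={1}
  fail(8) 'acb': from fail(7)=12 chase 'b': 12→0 ⇒ 1;  out=∅∪out(1)={5}
  fail(14) 'cab': from fail(13)=4 chase 'b': 4→0 ⇒ 1;  out=∅∪out(1)={5}
  fail(9) 'acbc': from fail(8)=1 chase 'c': 1 ⇒ 2;  out=∅∪out(2)={2}
  fail(15) 'cabc': from fail(14)=1 chase 'c': 1 ⇒ 2;  out=∅∪out(2)={2}
  fail(10) 'acbcb': from fail(9)=2 chase 'b': 2 ⇒ 3;  out=∅∪out(3)={0,5}
  fail(16) 'cabca': from fail(15)=2 chase 'a': 2→12 ⇒ 13;  out={4}∪out(13)={4}
  fail(11) 'acbcbc': from fail(10)=3 chase 'c': 3→1 ⇒ 2;  out={3}∪out(2)={2,3}

Text stream:
[0] read 'a'  n0⇒n4
[1] read 'a'  n4⇒n5
[2] read 'a'  n5⇒n6  emit P1@[0:2]
[3] read 'a'  n6⇒n6 (via fail)  emit P1@[1:3]
[4] read 'b'  n6⇒n1 (via fail)  emit P5@[4:4]
[5] read 'c'  n1⇒n2  emit P2@[4:5]
[6] read 'a'  n2⇒n13 (via fail)
[7] read 'c'  n13⇒n7 (via fail)
[8] read 'c'  n7⇒n12 (via fail)
[9] read 'b'  n12⇒n1 (via fail)  emit P5@[9:9]
[10] read 'c'  n1⇒n2  emit P2@[9:10]
[11] read 'a'  n2⇒n13 (via fail)
[12] read 'a'  n13⇒n5 (via fail)
[13] read 'a'  n5⇒n6  emit P1@[11:13]
[14] read 'a'  n6⇒n6 (via fail)  emit P1@[12:14]
[15] read 'c'  n6⇒n7 (via fail)
[16] read 'a'  n7⇒n13 (via fail)
[17] read 'b'  n13⇒n14  emit P5@[17:17]
[18] read 'c'  n14⇒n15  emit P2@[17:18]
[19] read 'b'  n15⇒n3 (via fail)  emit P0@[17:19],P5@[19:19]
[20] read 'c'  n3⇒n2 (via fail)  emit P2@[19:20]
[21] read 'a'  n2⇒n13 (via fail)
[22] read 'b'  n13⇒n14  emit P5@[22:22]
[23] read 'c'  n14⇒n15  emit P2@[22:23]
[24] read 'a'  n15⇒n16  emit P4@[20:24]
[25] read 'a'  n16⇒n5 (via fail)
[26] read 'c'  n5⇒n7 (via fail)
[27] read 'b'  n7⇒n8  emit P5@[27:27]
[28] read 'c'  n8⇒n9  emit P2@[27:28]
[29] read 'b'  n9⇒n10  emit P0@[27:29],P5@[29:29]
[30] read 'c'  n10⇒n11  emit P2@[29:30],P3@[25:30]
[31] read 'b'  n11⇒n3 (via fail)  emit P0@[29:31],P5@[31:31]
[32] read 'c'  n3⇒n2 (via fail)  emit P2@[31:32]
[33] read 'b'  n2⇒n3  emit P0@[31:33],P5@[33:33]
[34] read 'a'  n3⇒n4 (via fail)
[35] read 'a'  n4⇒n5
[36] read 'a'  n5⇒n6  emit P1@[34:36]
[37] read 'c'  n6⇒n7 (via fail)
[38] read 'b'  n7⇒n8  emit P5@[38:38]
[39] read 'b'  n8⇒n1 (via fail)  emit P5@[39:39]
[40] read 'c'  n1⇒n2  emit P2@[39:40]
[41] read 'a'  n2⇒n13 (via fail)
[42] read 'a'  n13⇒n5 (via fail)
[43] read 'b'  n5⇒n1 (via fail)  emit P5@[43:43]
[44] read 'b'  n1⇒n1 (via fail)  emit P5@[44:44]
[45] read 'c'  n1⇒n2  emit P2@[44:45]
[46] read 'b'  n2⇒n3  emit P0@[44:46],P5@[46:46]
[47] read 'c'  n3⇒n2 (via fail)  emit P2@[46:47]
[48] read 'b'  n2⇒n3  emit P0@[46:48],P5@[48:48]
[49] read 'a'  n3⇒n4 (via fail)
[50] read 'a'  n4⇒n5
[51] read 'a'  n5⇒n6  emit P1@[49:51]
[52] read 'b'  n6⇒n1 (via fail)  emit P5@[52:52]
[53] read 'c'  n1⇒n2  emit P2@[52:53]
[54] read 'b'  n2⇒n3  emit P0@[52:54],P5@[54:54]
[55] read 'c'  n3⇒n2 (via fail)  emit P2@[54:55]
[56] read 'a'  n2⇒n13 (via fail)
[57] read 'b'  n13⇒n14  emit P5@[57:57]
[58] read 'c'  n14⇒n15  emit P2@[57:58]
[59] read 'a'  n15⇒n16  emit P4@[55:59]
[60] read 'c'  n16⇒n7 (via fail)
[61] read 'b'  n7⇒n8  emit P5@[61:61]
[62] read 'c'  n8⇒n9  emit P2@[61:62]
[63] read 'b'  n9⇒n10  emit P0@[61:63],P5@[63:63]

Result: [[2,1],[3,1],[4,5],[5,2],[9,5],[10,2],[13,1],[14,1],[17,5],[18,2],[19,0],[19,5],[20,2],[22,5],[23,2],[24,4],[27,5],[28,2],[29,0],[29,5],[30,2],[30,3],[31,0],[31,5],[32,2],[33,0],[33,5],[36,1],[38,5],[39,5],[40,2],[43,5],[44,5],[45,2],[46,0],[46,5],[47,2],[48,0],[48,5],[51,1],[52,5],[53,2],[54,0],[54,5],[55,2],[57,5],[58,2],[59,4],[61,5],[62,2],[63,0],[63,5]]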